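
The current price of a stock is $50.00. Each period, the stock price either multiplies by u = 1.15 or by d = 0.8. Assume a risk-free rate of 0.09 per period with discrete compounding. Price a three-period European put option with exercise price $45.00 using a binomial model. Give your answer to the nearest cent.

$0.54

Risk-neutral probability p = (1 + 0.09 − 0.8)/(1.15 − 0.8) = 0.2900/0.3500 = 0.8286
Terminal stock prices: S_uuu = 76.04, S_uud = 52.9, S_udd = 36.8, S_ddd = 25.6
Terminal payoffs (K − S): max(-31.04, 0) = 0, max(-7.9, 0) = 0, max(8.2, 0) = 8.2, max(19.4, 0) = 19.4
Node uu (S = 66.12): V_uu = 1/1.09·[0.8286·0.0000 + 0.1714·0.0000] = 0.0000
Node ud (S = 46): V_ud = 1/1.09·[0.8286·0.0000 + 0.1714·8.2000] = 1.2896
Node dd (S = 32): V_dd = 1/1.09·[0.8286·8.2000 + 0.1714·19.4000] = 9.2844
Node u (S = 57.5): V_u = 1/1.09·[0.8286·0.0000 + 0.1714·1.2896] = 0.2028
Node d (S = 40): V_d = 1/1.09·[0.8286·1.2896 + 0.1714·9.2844] = 2.4405
Node 0 (S = 50): V_0 = 1/1.09·[0.8286·0.2028 + 0.1714·2.4405] = 0.5380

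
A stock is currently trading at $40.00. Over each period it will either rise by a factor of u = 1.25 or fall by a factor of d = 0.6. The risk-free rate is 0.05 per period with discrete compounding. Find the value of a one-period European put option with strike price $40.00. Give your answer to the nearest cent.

$4.69

Risk-neutral probability p = (1 + 0.05 − 0.6)/(1.25 − 0.6) = 0.4500/0.6500 = 0.6923
Terminal stock prices: S_u = 50, S_d = 24
Terminal payoffs (K − S): max(-10, 0) = 0, max(16, 0) = 16
Node 0 (S = 40): V_0 = 1/1.05·[0.6923·0.0000 + 0.3077·16.0000] = 4.6886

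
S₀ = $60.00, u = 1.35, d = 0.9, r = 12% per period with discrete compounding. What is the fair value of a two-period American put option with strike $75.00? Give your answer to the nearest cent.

$15.00

Risk-neutral probability p = (1 + 0.12 − 0.9)/(1.35 − 0.9) = 0.2200/0.4500 = 0.4889
Terminal stock prices: S_uu = 109.4, S_ud = 72.9, S_dd = 48.6
Terminal payoffs (K − S): max(-34.35, 0) = 0, max(2.1, 0) = 2.1, max(26.4, 0) = 26.4
Node u (S = 81): continuation = 1/1.12·[0.4889·0.0000 + 0.5111·2.1000] = 0.9583; exercise value = 0.0000 ≤ continuation, so V_u = 0.9583
Node d (S = 54): continuation = 1/1.12·[0.4889·2.1000 + 0.5111·26.4000] = 12.9643; exercise value = 21.0000 > continuation, so V_d = 21.0000 (exercise)
Node 0 (S = 60): continuation = 1/1.12·[0.4889·0.9583 + 0.5111·21.0000] = 10.0017; exercise value = 15.0000 > continuation, so V_0 = 15.0000 (exercise)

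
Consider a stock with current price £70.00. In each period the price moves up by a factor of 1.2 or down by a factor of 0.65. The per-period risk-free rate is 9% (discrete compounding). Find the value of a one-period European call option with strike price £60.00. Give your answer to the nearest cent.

Risk-neutral probability p = (1 + 0.09 − 0.65)/(1.2 − 0.65) = 0.4400/0.5500 = 0.8000
Terminal stock prices: S_u = 84, S_d = 45.5
Terminal payoffs (S − K): max(24, 0) = 24, max(-14.5, 0) = 0
Node 0 (S = 70): V_0 = 1/1.09·[0.8000·24.0000 + 0.2000·0.0000] = 17.6147

£17.61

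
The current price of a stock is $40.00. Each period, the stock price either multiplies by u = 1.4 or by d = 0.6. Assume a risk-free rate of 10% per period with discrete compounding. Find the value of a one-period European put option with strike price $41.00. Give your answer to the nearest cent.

Risk-neutral probability p = (1 + 0.1 − 0.6)/(1.4 − 0.6) = 0.5000/0.8000 = 0.6250
Terminal stock prices: S_u = 56, S_d = 24
Terminal payoffs (K − S): max(-15, 0) = 0, max(17, 0) = 17
Node 0 (S = 40): V_0 = 1/1.1·[0.6250·0.0000 + 0.3750·17.0000] = 5.7955

$5.80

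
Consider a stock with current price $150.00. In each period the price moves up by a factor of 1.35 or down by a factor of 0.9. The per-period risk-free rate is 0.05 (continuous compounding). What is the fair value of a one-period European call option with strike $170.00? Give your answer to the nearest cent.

Risk-neutral probability p = (e^0.05 − 0.9)/(1.35 − 0.9) = 0.1513/0.4500 = 0.3362
Terminal stock prices: S_u = 202.5, S_d = 135
Terminal payoffs (S − K): max(32.5, 0) = 32.5, max(-35, 0) = 0
Node 0 (S = 150): V_0 = e^(−0.05)·[0.3362·32.5000 + 0.6638·0.0000] = 10.3923

$10.39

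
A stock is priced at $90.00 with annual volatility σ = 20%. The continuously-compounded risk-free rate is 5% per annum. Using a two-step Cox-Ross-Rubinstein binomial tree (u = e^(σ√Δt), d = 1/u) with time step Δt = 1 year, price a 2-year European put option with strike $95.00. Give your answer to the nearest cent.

CRR parameters: u = e^(σ√Δt) = e^(0.2·√1) = 1.2214, d = 1/u = 0.8187
Per-period rate: rΔt = 0.05·1 = 0.05, so R = e^0.05 = 1.0513
Risk-neutral probability p = (e^0.05 − 0.8187)/(1.2214 − 0.8187) = 0.2325/0.4027 = 0.5775
Terminal stock prices: S_uu = 134.3, S_ud = 90, S_dd = 60.33
Terminal payoffs (K − S): max(-39.26, 0) = 0, max(5, 0) = 5, max(34.67, 0) = 34.67
Node u (S = 109.9): V_u = e^(−0.05)·[0.5775·0.0000 + 0.4225·5.0000] = 2.0095
Node d (S = 73.69): V_d = e^(−0.05)·[0.5775·5.0000 + 0.4225·34.6712] = 16.6810
Node 0 (S = 90): V_0 = e^(−0.05)·[0.5775·2.0095 + 0.4225·16.6810] = 7.8080

$7.81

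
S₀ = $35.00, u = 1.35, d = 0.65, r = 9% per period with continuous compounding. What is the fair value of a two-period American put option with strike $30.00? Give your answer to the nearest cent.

Risk-neutral probability p = (e^0.09 − 0.65)/(1.35 − 0.65) = 0.4442/0.7000 = 0.6345
Terminal stock prices: S_uu = 63.79, S_ud = 30.71, S_dd = 14.79
Terminal payoffs (K − S): max(-33.79, 0) = 0, max(-0.7125, 0) = 0, max(15.21, 0) = 15.21
Node u (S = 47.25): continuation = e^(−0.09)·[0.6345·0.0000 + 0.3655·0.0000] = 0.0000; exercise value = 0.0000 ≤ continuation, so V_u = 0.0000
Node d (S = 22.75): continuation = e^(−0.09)·[0.6345·0.0000 + 0.3655·15.2125] = 5.0811; exercise value = 7.2500 > continuation, so V_d = 7.2500 (exercise)
Node 0 (S = 35): continuation = e^(−0.09)·[0.6345·0.0000 + 0.3655·7.2500] = 2.4216; exercise value = 0.0000 ≤ continuation, so V_0 = 2.4216

$2.42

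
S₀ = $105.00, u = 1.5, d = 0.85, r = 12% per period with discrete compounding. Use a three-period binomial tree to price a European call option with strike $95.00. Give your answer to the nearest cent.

$41.72

Risk-neutral probability p = (1 + 0.12 − 0.85)/(1.5 − 0.85) = 0.2700/0.6500 = 0.4154
Terminal stock prices: S_uuu = 354.4, S_uud = 200.8, S_udd = 113.8, S_ddd = 64.48
Terminal payoffs (S − K): max(259.4, 0) = 259.4, max(105.8, 0) = 105.8, max(18.79, 0) = 18.79, max(-30.52, 0) = 0
Node uu (S = 236.2): V_uu = 1/1.12·[0.4154·259.3750 + 0.5846·105.8125] = 151.4286
Node ud (S = 133.9): V_ud = 1/1.12·[0.4154·105.8125 + 0.5846·18.7937] = 49.0536
Node dd (S = 75.86): V_dd = 1/1.12·[0.4154·18.7937 + 0.5846·0.0000] = 6.9702
Node u (S = 157.5): V_u = 1/1.12·[0.4154·151.4286 + 0.5846·49.0536] = 81.7666
Node d (S = 89.25): V_d = 1/1.12·[0.4154·49.0536 + 0.5846·6.9702] = 21.8312
Node 0 (S = 105): V_0 = 1/1.12·[0.4154·81.7666 + 0.5846·21.8312] = 41.7209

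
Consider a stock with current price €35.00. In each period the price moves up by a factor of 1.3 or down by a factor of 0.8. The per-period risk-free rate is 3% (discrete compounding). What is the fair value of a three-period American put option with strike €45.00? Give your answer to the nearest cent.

Risk-neutral probability p = (1 + 0.03 − 0.8)/(1.3 − 0.8) = 0.2300/0.5000 = 0.4600
Terminal stock prices: S_uuu = 76.89, S_uud = 47.32, S_udd = 29.12, S_ddd = 17.92
Terminal payoffs (K − S): max(-31.89, 0) = 0, max(-2.32, 0) = 0, max(15.88, 0) = 15.88, max(27.08, 0) = 27.08
Node uu (S = 59.15): continuation = 1/1.03·[0.4600·0.0000 + 0.5400·0.0000] = 0.0000; exercise value = 0.0000 ≤ continuation, so V_uu = 0.0000
Node ud (S = 36.4): continuation = 1/1.03·[0.4600·0.0000 + 0.5400·15.8800] = 8.3254; exercise value = 8.6000 > continuation, so V_ud = 8.6000 (exercise)
Node dd (S = 22.4): continuation = 1/1.03·[0.4600·15.8800 + 0.5400·27.0800] = 21.2893; exercise value = 22.6000 > continuation, so V_dd = 22.6000 (exercise)
Node u (S = 45.5): continuation = 1/1.03·[0.4600·0.0000 + 0.5400·8.6000] = 4.5087; exercise value = 0.0000 ≤ continuation, so V_u = 4.5087
Node d (S = 28): continuation = 1/1.03·[0.4600·8.6000 + 0.5400·22.6000] = 15.6893; exercise value = 17.0000 > continuation, so V_d = 17.0000 (exercise)
Node 0 (S = 35): continuation = 1/1.03·[0.4600·4.5087 + 0.5400·17.0000] = 10.9262; exercise value = 10.0000 ≤ continuation, so V_0 = 10.9262

€10.93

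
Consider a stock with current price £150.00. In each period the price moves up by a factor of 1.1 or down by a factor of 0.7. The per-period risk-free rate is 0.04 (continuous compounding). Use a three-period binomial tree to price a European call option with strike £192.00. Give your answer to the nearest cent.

£4.20

Risk-neutral probability p = (e^0.04 − 0.7)/(1.1 − 0.7) = 0.3408/0.4000 = 0.8520
Terminal stock prices: S_uuu = 199.7, S_uud = 127.1, S_udd = 80.85, S_ddd = 51.45
Terminal payoffs (S − K): max(7.65, 0) = 7.65, max(-64.95, 0) = 0, max(-111.2, 0) = 0, max(-140.6, 0) = 0
Node uu (S = 181.5): V_uu = e^(−0.04)·[0.8520·7.6500 + 0.1480·0.0000] = 6.2624
Node ud (S = 115.5): V_ud = e^(−0.04)·[0.8520·0.0000 + 0.1480·0.0000] = 0.0000
Node dd (S = 73.5): V_dd = e^(−0.04)·[0.8520·0.0000 + 0.1480·0.0000] = 0.0000
Node u (S = 165): V_u = e^(−0.04)·[0.8520·6.2624 + 0.1480·0.0000] = 5.1265
Node d (S = 105): V_d = e^(−0.04)·[0.8520·0.0000 + 0.1480·0.0000] = 0.0000
Node 0 (S = 150): V_0 = e^(−0.04)·[0.8520·5.1265 + 0.1480·0.0000] = 4.1967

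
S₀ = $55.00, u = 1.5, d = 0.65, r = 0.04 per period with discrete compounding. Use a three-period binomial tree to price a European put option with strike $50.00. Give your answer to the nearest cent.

$10.34

Risk-neutral probability p = (1 + 0.04 − 0.65)/(1.5 − 0.65) = 0.3900/0.8500 = 0.4588
Terminal stock prices: S_uuu = 185.6, S_uud = 80.44, S_udd = 34.86, S_ddd = 15.1
Terminal payoffs (K − S): max(-135.6, 0) = 0, max(-30.44, 0) = 0, max(15.14, 0) = 15.14, max(34.9, 0) = 34.9
Node uu (S = 123.8): V_uu = 1/1.04·[0.4588·0.0000 + 0.5412·0.0000] = 0.0000
Node ud (S = 53.62): V_ud = 1/1.04·[0.4588·0.0000 + 0.5412·15.1437] = 7.8802
Node dd (S = 23.24): V_dd = 1/1.04·[0.4588·15.1437 + 0.5412·34.8956] = 24.8394
Node u (S = 82.5): V_u = 1/1.04·[0.4588·0.0000 + 0.5412·7.8802] = 4.1006
Node d (S = 35.75): V_d = 1/1.04·[0.4588·7.8802 + 0.5412·24.8394] = 16.4021
Node 0 (S = 55): V_0 = 1/1.04·[0.4588·4.1006 + 0.5412·16.4021] = 10.3441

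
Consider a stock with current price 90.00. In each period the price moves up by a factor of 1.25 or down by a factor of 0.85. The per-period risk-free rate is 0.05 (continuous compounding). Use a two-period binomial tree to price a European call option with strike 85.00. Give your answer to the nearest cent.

17.55

Risk-neutral probability p = (e^0.05 − 0.85)/(1.25 − 0.85) = 0.2013/0.4000 = 0.5032
Terminal stock prices: S_uu = 140.6, S_ud = 95.62, S_dd = 65.02
Terminal payoffs (S − K): max(55.62, 0) = 55.62, max(10.62, 0) = 10.62, max(-19.98, 0) = 0
Node u (S = 112.5): V_u = e^(−0.05)·[0.5032·55.6250 + 0.4968·10.6250] = 31.6455
Node d (S = 76.5): V_d = e^(−0.05)·[0.5032·10.6250 + 0.4968·0.0000] = 5.0855
Node 0 (S = 90): V_0 = e^(−0.05)·[0.5032·31.6455 + 0.4968·5.0855] = 17.5501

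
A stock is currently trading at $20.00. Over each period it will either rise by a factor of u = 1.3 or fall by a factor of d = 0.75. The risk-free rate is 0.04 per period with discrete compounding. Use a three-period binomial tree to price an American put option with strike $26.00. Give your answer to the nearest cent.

$6.57

Risk-neutral probability p = (1 + 0.04 − 0.75)/(1.3 − 0.75) = 0.2900/0.5500 = 0.5273
Terminal stock prices: S_uuu = 43.94, S_uud = 25.35, S_udd = 14.62, S_ddd = 8.438
Terminal payoffs (K − S): max(-17.94, 0) = 0, max(0.65, 0) = 0.65, max(11.38, 0) = 11.38, max(17.56, 0) = 17.56
Node uu (S = 33.8): continuation = 1/1.04·[0.5273·0.0000 + 0.4727·0.6500] = 0.2955; exercise value = 0.0000 ≤ continuation, so V_uu = 0.2955
Node ud (S = 19.5): continuation = 1/1.04·[0.5273·0.6500 + 0.4727·11.3750] = 5.5000; exercise value = 6.5000 > continuation, so V_ud = 6.5000 (exercise)
Node dd (S = 11.25): continuation = 1/1.04·[0.5273·11.3750 + 0.4727·17.5625] = 13.7500; exercise value = 14.7500 > continuation, so V_dd = 14.7500 (exercise)
Node u (S = 26): continuation = 1/1.04·[0.5273·0.2955 + 0.4727·6.5000] = 3.1043; exercise value = 0.0000 ≤ continuation, so V_u = 3.1043
Node d (S = 15): continuation = 1/1.04·[0.5273·6.5000 + 0.4727·14.7500] = 10.0000; exercise value = 11.0000 > continuation, so V_d = 11.0000 (exercise)
Node 0 (S = 20): continuation = 1/1.04·[0.5273·3.1043 + 0.4727·11.0000] = 6.5739; exercise value = 6.0000 ≤ continuation, so V_0 = 6.5739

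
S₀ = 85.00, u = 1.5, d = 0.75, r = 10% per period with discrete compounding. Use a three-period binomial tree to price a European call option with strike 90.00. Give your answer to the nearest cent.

Risk-neutral probability p = (1 + 0.1 − 0.75)/(1.5 − 0.75) = 0.3500/0.7500 = 0.4667
Terminal stock prices: S_uuu = 286.9, S_uud = 143.4, S_udd = 71.72, S_ddd = 35.86
Terminal payoffs (S − K): max(196.9, 0) = 196.9, max(53.44, 0) = 53.44, max(-18.28, 0) = 0, max(-54.14, 0) = 0
Node uu (S = 191.2): V_uu = 1/1.1·[0.4667·196.8750 + 0.5333·53.4375] = 109.4318
Node ud (S = 95.62): V_ud = 1/1.1·[0.4667·53.4375 + 0.5333·0.0000] = 22.6705
Node dd (S = 47.81): V_dd = 1/1.1·[0.4667·0.0000 + 0.5333·0.0000] = 0.0000
Node u (S = 127.5): V_u = 1/1.1·[0.4667·109.4318 + 0.5333·22.6705] = 57.4174
Node d (S = 63.75): V_d = 1/1.1·[0.4667·22.6705 + 0.5333·0.0000] = 9.6178
Node 0 (S = 85): V_0 = 1/1.1·[0.4667·57.4174 + 0.5333·9.6178] = 29.0220

29.02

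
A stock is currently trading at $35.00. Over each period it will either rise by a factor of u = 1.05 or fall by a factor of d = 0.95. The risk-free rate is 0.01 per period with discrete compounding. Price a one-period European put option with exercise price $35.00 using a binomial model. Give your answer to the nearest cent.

$0.69

Risk-neutral probability p = (1 + 0.01 − 0.95)/(1.05 − 0.95) = 0.0600/0.1000 = 0.6000
Terminal stock prices: S_u = 36.75, S_d = 33.25
Terminal payoffs (K − S): max(-1.75, 0) = 0, max(1.75, 0) = 1.75
Node 0 (S = 35): V_0 = 1/1.01·[0.6000·0.0000 + 0.4000·1.7500] = 0.6931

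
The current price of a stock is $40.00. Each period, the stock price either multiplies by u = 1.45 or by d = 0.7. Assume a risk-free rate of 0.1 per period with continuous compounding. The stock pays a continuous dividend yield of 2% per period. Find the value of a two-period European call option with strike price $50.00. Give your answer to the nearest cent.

Per-period risk-free factor R = e^0.1 = 1.1052; dividend-adjusted growth = e^(0.1−0.02) = 1.0833.
Risk-neutral probability p = (1.0833 − 0.7)/(1.45 − 0.7) = 0.3833/0.7500 = 0.5110
Terminal stock prices: S_uu = 84.1, S_ud = 40.6, S_dd = 19.6
Terminal payoffs (S − K): max(34.1, 0) = 34.1, max(-9.4, 0) = 0, max(-30.4, 0) = 0
Node u (S = 58): V_u = e^(−0.1)·[0.5110·34.1000 + 0.4890·0.0000] = 15.7684
Node d (S = 28): V_d = e^(−0.1)·[0.5110·0.0000 + 0.4890·0.0000] = 0.0000
Node 0 (S = 40): V_0 = e^(−0.1)·[0.5110·15.7684 + 0.4890·0.0000] = 7.2916

$7.29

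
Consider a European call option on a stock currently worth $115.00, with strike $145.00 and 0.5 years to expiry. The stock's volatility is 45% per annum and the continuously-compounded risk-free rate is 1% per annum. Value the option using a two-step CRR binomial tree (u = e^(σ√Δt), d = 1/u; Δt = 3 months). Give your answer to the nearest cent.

$7.11

CRR parameters: u = e^(σ√Δt) = e^(0.45·√0.25) = 1.2523, d = 1/u = 0.7985
Per-period rate: rΔt = 0.01·0.25 = 0.0025, so R = e^0.0025 = 1.0025
Risk-neutral probability p = (e^0.0025 − 0.7985)/(1.2523 − 0.7985) = 0.2040/0.4538 = 0.4495
Terminal stock prices: S_uu = 180.4, S_ud = 115, S_dd = 73.33
Terminal payoffs (S − K): max(35.36, 0) = 35.36, max(-30, 0) = 0, max(-71.67, 0) = 0
Node u (S = 144): V_u = e^(−0.0025)·[0.4495·35.3559 + 0.5505·0.0000] = 15.8529
Node d (S = 91.83): V_d = e^(−0.0025)·[0.4495·0.0000 + 0.5505·0.0000] = 0.0000
Node 0 (S = 115): V_0 = e^(−0.0025)·[0.4495·15.8529 + 0.5505·0.0000] = 7.1081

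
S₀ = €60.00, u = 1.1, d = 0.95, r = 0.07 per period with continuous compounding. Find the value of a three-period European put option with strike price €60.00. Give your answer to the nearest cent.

€0.07

Risk-neutral probability p = (e^0.07 − 0.95)/(1.1 − 0.95) = 0.1225/0.1500 = 0.8167
Terminal stock prices: S_uuu = 79.86, S_uud = 68.97, S_udd = 59.56, S_ddd = 51.44
Terminal payoffs (K − S): max(-19.86, 0) = 0, max(-8.97, 0) = 0, max(0.435, 0) = 0.435, max(8.558, 0) = 8.558
Node uu (S = 72.6): V_uu = e^(−0.07)·[0.8167·0.0000 + 0.1833·0.0000] = 0.0000
Node ud (S = 62.7): V_ud = e^(−0.07)·[0.8167·0.0000 + 0.1833·0.4350] = 0.0743
Node dd (S = 54.15): V_dd = e^(−0.07)·[0.8167·0.4350 + 0.1833·8.5575] = 1.7936
Node u (S = 66): V_u = e^(−0.07)·[0.8167·0.0000 + 0.1833·0.0743] = 0.0127
Node d (S = 57): V_d = e^(−0.07)·[0.8167·0.0743 + 0.1833·1.7936] = 0.3631
Node 0 (S = 60): V_0 = e^(−0.07)·[0.8167·0.0127 + 0.1833·0.3631] = 0.0717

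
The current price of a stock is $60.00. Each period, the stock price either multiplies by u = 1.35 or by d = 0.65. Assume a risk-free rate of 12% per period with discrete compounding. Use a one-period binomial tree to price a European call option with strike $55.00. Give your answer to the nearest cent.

Risk-neutral probability p = (1 + 0.12 − 0.65)/(1.35 − 0.65) = 0.4700/0.7000 = 0.6714
Terminal stock prices: S_u = 81, S_d = 39
Terminal payoffs (S − K): max(26, 0) = 26, max(-16, 0) = 0
Node 0 (S = 60): V_0 = 1/1.12·[0.6714·26.0000 + 0.3286·0.0000] = 15.5867

$15.59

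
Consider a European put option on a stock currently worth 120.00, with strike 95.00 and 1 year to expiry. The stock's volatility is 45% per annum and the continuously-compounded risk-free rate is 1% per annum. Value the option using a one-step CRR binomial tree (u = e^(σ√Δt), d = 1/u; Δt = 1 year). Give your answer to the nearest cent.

CRR parameters: u = e^(σ√Δt) = e^(0.45·√1) = 1.5683, d = 1/u = 0.6376
Per-period rate: rΔt = 0.01·1 = 0.01, so R = e^0.01 = 1.0101
Risk-neutral probability p = (e^0.01 − 0.6376)/(1.5683 − 0.6376) = 0.3724/0.9307 = 0.4002
Terminal stock prices: S_u = 188.2, S_d = 76.52
Terminal payoffs (K − S): max(-93.2, 0) = 0, max(18.48, 0) = 18.48
Node 0 (S = 120): V_0 = e^(−0.01)·[0.4002·0.0000 + 0.5998·18.4846] = 10.9775

10.98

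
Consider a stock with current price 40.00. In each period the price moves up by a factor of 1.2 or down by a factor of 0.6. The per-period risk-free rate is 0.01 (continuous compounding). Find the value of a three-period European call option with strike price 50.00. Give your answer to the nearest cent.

Risk-neutral probability p = (e^0.01 − 0.6)/(1.2 − 0.6) = 0.4101/0.6000 = 0.6834
Terminal stock prices: S_uuu = 69.12, S_uud = 34.56, S_udd = 17.28, S_ddd = 8.64
Terminal payoffs (S − K): max(19.12, 0) = 19.12, max(-15.44, 0) = 0, max(-32.72, 0) = 0, max(-41.36, 0) = 0
Node uu (S = 57.6): V_uu = e^(−0.01)·[0.6834·19.1200 + 0.3166·0.0000] = 12.9369
Node ud (S = 28.8): V_ud = e^(−0.01)·[0.6834·0.0000 + 0.3166·0.0000] = 0.0000
Node dd (S = 14.4): V_dd = e^(−0.01)·[0.6834·0.0000 + 0.3166·0.0000] = 0.0000
Node u (S = 48): V_u = e^(−0.01)·[0.6834·12.9369 + 0.3166·0.0000] = 8.7533
Node d (S = 24): V_d = e^(−0.01)·[0.6834·0.0000 + 0.3166·0.0000] = 0.0000
Node 0 (S = 40): V_0 = e^(−0.01)·[0.6834·8.7533 + 0.3166·0.0000] = 5.9227

5.92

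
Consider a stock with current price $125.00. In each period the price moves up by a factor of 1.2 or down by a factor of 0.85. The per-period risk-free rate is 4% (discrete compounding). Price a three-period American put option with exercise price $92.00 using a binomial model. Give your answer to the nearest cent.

$1.29

Risk-neutral probability p = (1 + 0.04 − 0.85)/(1.2 − 0.85) = 0.1900/0.3500 = 0.5429
Terminal stock prices: S_uuu = 216, S_uud = 153, S_udd = 108.4, S_ddd = 76.77
Terminal payoffs (K − S): max(-124, 0) = 0, max(-61, 0) = 0, max(-16.37, 0) = 0, max(15.23, 0) = 15.23
Node uu (S = 180): continuation = 1/1.04·[0.5429·0.0000 + 0.4571·0.0000] = 0.0000; exercise value = 0.0000 ≤ continuation, so V_uu = 0.0000
Node ud (S = 127.5): continuation = 1/1.04·[0.5429·0.0000 + 0.4571·0.0000] = 0.0000; exercise value = 0.0000 ≤ continuation, so V_ud = 0.0000
Node dd (S = 90.31): continuation = 1/1.04·[0.5429·0.0000 + 0.4571·15.2344] = 6.6964; exercise value = 1.6875 ≤ continuation, so V_dd = 6.6964
Node u (S = 150): continuation = 1/1.04·[0.5429·0.0000 + 0.4571·0.0000] = 0.0000; exercise value = 0.0000 ≤ continuation, so V_u = 0.0000
Node d (S = 106.2): continuation = 1/1.04·[0.5429·0.0000 + 0.4571·6.6964] = 2.9435; exercise value = 0.0000 ≤ continuation, so V_d = 2.9435
Node 0 (S = 125): continuation = 1/1.04·[0.5429·0.0000 + 0.4571·2.9435] = 1.2938; exercise value = 0.0000 ≤ continuation, so V_0 = 1.2938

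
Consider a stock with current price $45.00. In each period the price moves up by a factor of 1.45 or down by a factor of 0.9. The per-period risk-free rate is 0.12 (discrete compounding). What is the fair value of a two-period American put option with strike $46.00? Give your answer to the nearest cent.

$2.95

Risk-neutral probability p = (1 + 0.12 − 0.9)/(1.45 − 0.9) = 0.2200/0.5500 = 0.4000
Terminal stock prices: S_uu = 94.61, S_ud = 58.73, S_dd = 36.45
Terminal payoffs (K − S): max(-48.61, 0) = 0, max(-12.73, 0) = 0, max(9.55, 0) = 9.55
Node u (S = 65.25): continuation = 1/1.12·[0.4000·0.0000 + 0.6000·0.0000] = 0.0000; exercise value = 0.0000 ≤ continuation, so V_u = 0.0000
Node d (S = 40.5): continuation = 1/1.12·[0.4000·0.0000 + 0.6000·9.5500] = 5.1161; exercise value = 5.5000 > continuation, so V_d = 5.5000 (exercise)
Node 0 (S = 45): continuation = 1/1.12·[0.4000·0.0000 + 0.6000·5.5000] = 2.9464; exercise value = 1.0000 ≤ continuation, so V_0 = 2.9464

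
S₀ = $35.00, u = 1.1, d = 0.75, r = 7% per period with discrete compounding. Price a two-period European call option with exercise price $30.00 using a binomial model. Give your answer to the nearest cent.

Risk-neutral probability p = (1 + 0.07 − 0.75)/(1.1 − 0.75) = 0.3200/0.3500 = 0.9143
Terminal stock prices: S_uu = 42.35, S_ud = 28.88, S_dd = 19.69
Terminal payoffs (S − K): max(12.35, 0) = 12.35, max(-1.125, 0) = 0, max(-10.31, 0) = 0
Node u (S = 38.5): V_u = 1/1.07·[0.9143·12.3500 + 0.0857·0.0000] = 10.5527
Node d (S = 26.25): V_d = 1/1.07·[0.9143·0.0000 + 0.0857·0.0000] = 0.0000
Node 0 (S = 35): V_0 = 1/1.07·[0.9143·10.5527 + 0.0857·0.0000] = 9.0170

$9.02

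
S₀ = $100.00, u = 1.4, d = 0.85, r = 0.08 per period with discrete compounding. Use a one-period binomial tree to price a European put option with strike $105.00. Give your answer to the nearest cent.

$10.77

Risk-neutral probability p = (1 + 0.08 − 0.85)/(1.4 − 0.85) = 0.2300/0.5500 = 0.4182
Terminal stock prices: S_u = 140, S_d = 85
Terminal payoffs (K − S): max(-35, 0) = 0, max(20, 0) = 20
Node 0 (S = 100): V_0 = 1/1.08·[0.4182·0.0000 + 0.5818·20.0000] = 10.7744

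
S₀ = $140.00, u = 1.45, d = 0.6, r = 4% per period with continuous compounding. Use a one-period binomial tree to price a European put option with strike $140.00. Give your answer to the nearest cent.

$25.90

Risk-neutral probability p = (e^0.04 − 0.6)/(1.45 − 0.6) = 0.4408/0.8500 = 0.5186
Terminal stock prices: S_u = 203, S_d = 84
Terminal payoffs (K − S): max(-63, 0) = 0, max(56, 0) = 56
Node 0 (S = 140): V_0 = e^(−0.04)·[0.5186·0.0000 + 0.4814·56.0000] = 25.9013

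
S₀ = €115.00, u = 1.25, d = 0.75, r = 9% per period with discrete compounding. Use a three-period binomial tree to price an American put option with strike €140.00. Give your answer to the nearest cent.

Risk-neutral probability p = (1 + 0.09 − 0.75)/(1.25 − 0.75) = 0.3400/0.5000 = 0.6800
Terminal stock prices: S_uuu = 224.6, S_uud = 134.8, S_udd = 80.86, S_ddd = 48.52
Terminal payoffs (K − S): max(-84.61, 0) = 0, max(5.234, 0) = 5.234, max(59.14, 0) = 59.14, max(91.48, 0) = 91.48
Node uu (S = 179.7): continuation = 1/1.09·[0.6800·0.0000 + 0.3200·5.2344] = 1.5367; exercise value = 0.0000 ≤ continuation, so V_uu = 1.5367
Node ud (S = 107.8): continuation = 1/1.09·[0.6800·5.2344 + 0.3200·59.1406] = 20.6279; exercise value = 32.1875 > continuation, so V_ud = 32.1875 (exercise)
Node dd (S = 64.69): continuation = 1/1.09·[0.6800·59.1406 + 0.3200·91.4844] = 63.7529; exercise value = 75.3125 > continuation, so V_dd = 75.3125 (exercise)
Node u (S = 143.8): continuation = 1/1.09·[0.6800·1.5367 + 0.3200·32.1875] = 10.4082; exercise value = 0.0000 ≤ continuation, so V_u = 10.4082
Node d (S = 86.25): continuation = 1/1.09·[0.6800·32.1875 + 0.3200·75.3125] = 42.1904; exercise value = 53.7500 > continuation, so V_d = 53.7500 (exercise)
Node 0 (S = 115): continuation = 1/1.09·[0.6800·10.4082 + 0.3200·53.7500] = 22.2730; exercise value = 25.0000 > continuation, so V_0 = 25.0000 (exercise)

€25.00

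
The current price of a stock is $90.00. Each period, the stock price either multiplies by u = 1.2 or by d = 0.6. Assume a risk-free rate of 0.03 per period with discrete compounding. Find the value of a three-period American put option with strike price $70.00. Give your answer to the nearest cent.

$6.12

Risk-neutral probability p = (1 + 0.03 − 0.6)/(1.2 − 0.6) = 0.4300/0.6000 = 0.7167
Terminal stock prices: S_uuu = 155.5, S_uud = 77.76, S_udd = 38.88, S_ddd = 19.44
Terminal payoffs (K − S): max(-85.52, 0) = 0, max(-7.76, 0) = 0, max(31.12, 0) = 31.12, max(50.56, 0) = 50.56
Node uu (S = 129.6): continuation = 1/1.03·[0.7167·0.0000 + 0.2833·0.0000] = 0.0000; exercise value = 0.0000 ≤ continuation, so V_uu = 0.0000
Node ud (S = 64.8): continuation = 1/1.03·[0.7167·0.0000 + 0.2833·31.1200] = 8.5605; exercise value = 5.2000 ≤ continuation, so V_ud = 8.5605
Node dd (S = 32.4): continuation = 1/1.03·[0.7167·31.1200 + 0.2833·50.5600] = 35.5612; exercise value = 37.6000 > continuation, so V_dd = 37.6000 (exercise)
Node u (S = 108): continuation = 1/1.03·[0.7167·0.0000 + 0.2833·8.5605] = 2.3548; exercise value = 0.0000 ≤ continuation, so V_u = 2.3548
Node d (S = 54): continuation = 1/1.03·[0.7167·8.5605 + 0.2833·37.6000] = 16.2994; exercise value = 16.0000 ≤ continuation, so V_d = 16.2994
Node 0 (S = 90): continuation = 1/1.03·[0.7167·2.3548 + 0.2833·16.2994] = 6.1221; exercise value = 0.0000 ≤ continuation, so V_0 = 6.1221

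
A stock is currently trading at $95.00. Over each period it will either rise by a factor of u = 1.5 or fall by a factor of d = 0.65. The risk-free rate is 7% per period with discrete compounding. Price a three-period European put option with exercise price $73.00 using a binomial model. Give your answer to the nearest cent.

$8.92

Risk-neutral probability p = (1 + 0.07 − 0.65)/(1.5 − 0.65) = 0.4200/0.8500 = 0.4941
Terminal stock prices: S_uuu = 320.6, S_uud = 138.9, S_udd = 60.21, S_ddd = 26.09
Terminal payoffs (K − S): max(-247.6, 0) = 0, max(-65.94, 0) = 0, max(12.79, 0) = 12.79, max(46.91, 0) = 46.91
Node uu (S = 213.8): V_uu = 1/1.07·[0.4941·0.0000 + 0.5059·0.0000] = 0.0000
Node ud (S = 92.62): V_ud = 1/1.07·[0.4941·0.0000 + 0.5059·12.7937] = 6.0487
Node dd (S = 40.14): V_dd = 1/1.07·[0.4941·12.7937 + 0.5059·46.9106] = 28.0868
Node u (S = 142.5): V_u = 1/1.07·[0.4941·0.0000 + 0.5059·6.0487] = 2.8598
Node d (S = 61.75): V_d = 1/1.07·[0.4941·6.0487 + 0.5059·28.0868] = 16.0723
Node 0 (S = 95): V_0 = 1/1.07·[0.4941·2.8598 + 0.5059·16.0723] = 8.9194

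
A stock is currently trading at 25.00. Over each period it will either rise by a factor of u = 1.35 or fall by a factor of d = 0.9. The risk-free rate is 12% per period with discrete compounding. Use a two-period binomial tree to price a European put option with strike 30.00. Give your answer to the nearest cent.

Risk-neutral probability p = (1 + 0.12 − 0.9)/(1.35 − 0.9) = 0.2200/0.4500 = 0.4889
Terminal stock prices: S_uu = 45.56, S_ud = 30.38, S_dd = 20.25
Terminal payoffs (K − S): max(-15.56, 0) = 0, max(-0.375, 0) = 0, max(9.75, 0) = 9.75
Node u (S = 33.75): V_u = 1/1.12·[0.4889·0.0000 + 0.5111·0.0000] = 0.0000
Node d (S = 22.5): V_d = 1/1.12·[0.4889·0.0000 + 0.5111·9.7500] = 4.4494
Node 0 (S = 25): V_0 = 1/1.12·[0.4889·0.0000 + 0.5111·4.4494] = 2.0305

2.03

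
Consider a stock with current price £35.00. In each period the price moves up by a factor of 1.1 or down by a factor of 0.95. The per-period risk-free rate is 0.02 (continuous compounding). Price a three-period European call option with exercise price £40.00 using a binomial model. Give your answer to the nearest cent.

Risk-neutral probability p = (e^0.02 − 0.95)/(1.1 − 0.95) = 0.0702/0.1500 = 0.4680
Terminal stock prices: S_uuu = 46.59, S_uud = 40.23, S_udd = 34.75, S_ddd = 30.01
Terminal payoffs (S − K): max(6.585, 0) = 6.585, max(0.2325, 0) = 0.2325, max(-5.254, 0) = 0, max(-9.992, 0) = 0
Node uu (S = 42.35): V_uu = e^(−0.02)·[0.4680·6.5850 + 0.5320·0.2325] = 3.1421
Node ud (S = 36.57): V_ud = e^(−0.02)·[0.4680·0.2325 + 0.5320·0.0000] = 0.1067
Node dd (S = 31.59): V_dd = e^(−0.02)·[0.4680·0.0000 + 0.5320·0.0000] = 0.0000
Node u (S = 38.5): V_u = e^(−0.02)·[0.4680·3.1421 + 0.5320·0.1067] = 1.4970
Node d (S = 33.25): V_d = e^(−0.02)·[0.4680·0.1067 + 0.5320·0.0000] = 0.0489
Node 0 (S = 35): V_0 = e^(−0.02)·[0.4680·1.4970 + 0.5320·0.0489] = 0.7123

£0.71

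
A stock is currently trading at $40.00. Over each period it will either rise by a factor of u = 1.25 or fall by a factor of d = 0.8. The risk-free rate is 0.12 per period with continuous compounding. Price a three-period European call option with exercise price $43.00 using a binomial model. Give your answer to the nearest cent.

Risk-neutral probability p = (e^0.12 − 0.8)/(1.25 − 0.8) = 0.3275/0.4500 = 0.7278
Terminal stock prices: S_uuu = 78.12, S_uud = 50, S_udd = 32, S_ddd = 20.48
Terminal payoffs (S − K): max(35.12, 0) = 35.12, max(7, 0) = 7, max(-11, 0) = 0, max(-22.52, 0) = 0
Node uu (S = 62.5): V_uu = e^(−0.12)·[0.7278·35.1250 + 0.2722·7.0000] = 24.3624
Node ud (S = 40): V_ud = e^(−0.12)·[0.7278·7.0000 + 0.2722·0.0000] = 4.5183
Node dd (S = 25.6): V_dd = e^(−0.12)·[0.7278·0.0000 + 0.2722·0.0000] = 0.0000
Node u (S = 50): V_u = e^(−0.12)·[0.7278·24.3624 + 0.2722·4.5183] = 16.8163
Node d (S = 32): V_d = e^(−0.12)·[0.7278·4.5183 + 0.2722·0.0000] = 2.9165
Node 0 (S = 40): V_0 = e^(−0.12)·[0.7278·16.8163 + 0.2722·2.9165] = 11.5586

$11.56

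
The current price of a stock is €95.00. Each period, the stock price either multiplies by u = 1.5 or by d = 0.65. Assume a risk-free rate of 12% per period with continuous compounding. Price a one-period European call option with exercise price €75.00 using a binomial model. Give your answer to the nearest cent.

Risk-neutral probability p = (e^0.12 − 0.65)/(1.5 − 0.65) = 0.4775/0.8500 = 0.5618
Terminal stock prices: S_u = 142.5, S_d = 61.75
Terminal payoffs (S − K): max(67.5, 0) = 67.5, max(-13.25, 0) = 0
Node 0 (S = 95): V_0 = e^(−0.12)·[0.5618·67.5000 + 0.4382·0.0000] = 33.6310

€33.63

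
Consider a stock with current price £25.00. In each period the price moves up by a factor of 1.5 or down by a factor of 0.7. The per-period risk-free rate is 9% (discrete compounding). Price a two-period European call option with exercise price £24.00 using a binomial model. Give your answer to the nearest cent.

£7.40

Risk-neutral probability p = (1 + 0.09 − 0.7)/(1.5 − 0.7) = 0.3900/0.8000 = 0.4875
Terminal stock prices: S_uu = 56.25, S_ud = 26.25, S_dd = 12.25
Terminal payoffs (S − K): max(32.25, 0) = 32.25, max(2.25, 0) = 2.25, max(-11.75, 0) = 0
Node u (S = 37.5): V_u = 1/1.09·[0.4875·32.2500 + 0.5125·2.2500] = 15.4817
Node d (S = 17.5): V_d = 1/1.09·[0.4875·2.2500 + 0.5125·0.0000] = 1.0063
Node 0 (S = 25): V_0 = 1/1.09·[0.4875·15.4817 + 0.5125·1.0063] = 7.3973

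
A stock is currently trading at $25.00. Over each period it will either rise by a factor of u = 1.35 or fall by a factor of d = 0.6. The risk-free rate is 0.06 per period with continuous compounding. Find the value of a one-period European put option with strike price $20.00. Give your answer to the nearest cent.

Risk-neutral probability p = (e^0.06 − 0.6)/(1.35 − 0.6) = 0.4618/0.7500 = 0.6158
Terminal stock prices: S_u = 33.75, S_d = 15
Terminal payoffs (K − S): max(-13.75, 0) = 0, max(5, 0) = 5
Node 0 (S = 25): V_0 = e^(−0.06)·[0.6158·0.0000 + 0.3842·5.0000] = 1.8092

$1.81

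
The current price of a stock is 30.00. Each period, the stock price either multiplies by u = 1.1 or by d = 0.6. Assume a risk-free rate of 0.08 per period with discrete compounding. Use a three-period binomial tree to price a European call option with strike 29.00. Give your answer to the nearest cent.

Risk-neutral probability p = (1 + 0.08 − 0.6)/(1.1 − 0.6) = 0.4800/0.5000 = 0.9600
Terminal stock prices: S_uuu = 39.93, S_uud = 21.78, S_udd = 11.88, S_ddd = 6.48
Terminal payoffs (S − K): max(10.93, 0) = 10.93, max(-7.22, 0) = 0, max(-17.12, 0) = 0, max(-22.52, 0) = 0
Node uu (S = 36.3): V_uu = 1/1.08·[0.9600·10.9300 + 0.0400·0.0000] = 9.7156
Node ud (S = 19.8): V_ud = 1/1.08·[0.9600·0.0000 + 0.0400·0.0000] = 0.0000
Node dd (S = 10.8): V_dd = 1/1.08·[0.9600·0.0000 + 0.0400·0.0000] = 0.0000
Node u (S = 33): V_u = 1/1.08·[0.9600·9.7156 + 0.0400·0.0000] = 8.6360
Node d (S = 18): V_d = 1/1.08·[0.9600·0.0000 + 0.0400·0.0000] = 0.0000
Node 0 (S = 30): V_0 = 1/1.08·[0.9600·8.6360 + 0.0400·0.0000] = 7.6765

7.68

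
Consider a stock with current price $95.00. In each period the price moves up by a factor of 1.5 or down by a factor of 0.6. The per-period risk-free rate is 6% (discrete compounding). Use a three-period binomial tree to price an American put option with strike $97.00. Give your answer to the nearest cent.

Risk-neutral probability p = (1 + 0.06 − 0.6)/(1.5 − 0.6) = 0.4600/0.9000 = 0.5111
Terminal stock prices: S_uuu = 320.6, S_uud = 128.2, S_udd = 51.3, S_ddd = 20.52
Terminal payoffs (K − S): max(-223.6, 0) = 0, max(-31.25, 0) = 0, max(45.7, 0) = 45.7, max(76.48, 0) = 76.48
Node uu (S = 213.8): continuation = 1/1.06·[0.5111·0.0000 + 0.4889·0.0000] = 0.0000; exercise value = 0.0000 ≤ continuation, so V_uu = 0.0000
Node ud (S = 85.5): continuation = 1/1.06·[0.5111·0.0000 + 0.4889·45.7000] = 21.0776; exercise value = 11.5000 ≤ continuation, so V_ud = 21.0776
Node dd (S = 34.2): continuation = 1/1.06·[0.5111·45.7000 + 0.4889·76.4800] = 57.3094; exercise value = 62.8000 > continuation, so V_dd = 62.8000 (exercise)
Node u (S = 142.5): continuation = 1/1.06·[0.5111·0.0000 + 0.4889·21.0776] = 9.7213; exercise value = 0.0000 ≤ continuation, so V_u = 9.7213
Node d (S = 57): continuation = 1/1.06·[0.5111·21.0776 + 0.4889·62.8000] = 39.1275; exercise value = 40.0000 > continuation, so V_d = 40.0000 (exercise)
Node 0 (S = 95): continuation = 1/1.06·[0.5111·9.7213 + 0.4889·40.0000] = 23.1361; exercise value = 2.0000 ≤ continuation, so V_0 = 23.1361

$23.14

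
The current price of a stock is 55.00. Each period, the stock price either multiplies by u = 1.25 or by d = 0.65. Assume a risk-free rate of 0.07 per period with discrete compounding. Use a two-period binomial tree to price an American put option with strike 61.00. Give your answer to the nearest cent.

Risk-neutral probability p = (1 + 0.07 − 0.65)/(1.25 − 0.65) = 0.4200/0.6000 = 0.7000
Terminal stock prices: S_uu = 85.94, S_ud = 44.69, S_dd = 23.24
Terminal payoffs (K − S): max(-24.94, 0) = 0, max(16.31, 0) = 16.31, max(37.76, 0) = 37.76
Node u (S = 68.75): continuation = 1/1.07·[0.7000·0.0000 + 0.3000·16.3125] = 4.5736; exercise value = 0.0000 ≤ continuation, so V_u = 4.5736
Node d (S = 35.75): continuation = 1/1.07·[0.7000·16.3125 + 0.3000·37.7625] = 21.2593; exercise value = 25.2500 > continuation, so V_d = 25.2500 (exercise)
Node 0 (S = 55): continuation = 1/1.07·[0.7000·4.5736 + 0.3000·25.2500] = 10.0715; exercise value = 6.0000 ≤ continuation, so V_0 = 10.0715

10.07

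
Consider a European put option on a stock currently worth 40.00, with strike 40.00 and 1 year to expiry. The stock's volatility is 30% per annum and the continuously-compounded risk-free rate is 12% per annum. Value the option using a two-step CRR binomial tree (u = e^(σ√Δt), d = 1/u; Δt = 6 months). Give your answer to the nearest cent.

2.04

CRR parameters: u = e^(σ√Δt) = e^(0.3·√0.5) = 1.2363, d = 1/u = 0.8089
Per-period rate: rΔt = 0.12·0.5 = 0.06, so R = e^0.06 = 1.0618
Risk-neutral probability p = (e^0.06 − 0.8089)/(1.2363 − 0.8089) = 0.2530/0.4275 = 0.5918
Terminal stock prices: S_uu = 61.14, S_ud = 40, S_dd = 26.17
Terminal payoffs (K − S): max(-21.14, 0) = 0, max(0, 0) = 0, max(13.83, 0) = 13.83
Node u (S = 49.45): V_u = e^(−0.06)·[0.5918·0.0000 + 0.4082·0.0000] = 0.0000
Node d (S = 32.35): V_d = e^(−0.06)·[0.5918·0.0000 + 0.4082·13.8300] = 5.3163
Node 0 (S = 40): V_0 = e^(−0.06)·[0.5918·0.0000 + 0.4082·5.3163] = 2.0436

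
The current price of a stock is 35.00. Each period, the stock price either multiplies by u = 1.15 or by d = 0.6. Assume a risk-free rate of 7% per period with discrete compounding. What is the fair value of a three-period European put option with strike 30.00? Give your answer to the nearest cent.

Risk-neutral probability p = (1 + 0.07 − 0.6)/(1.15 − 0.6) = 0.4700/0.5500 = 0.8545
Terminal stock prices: S_uuu = 53.23, S_uud = 27.77, S_udd = 14.49, S_ddd = 7.56
Terminal payoffs (K − S): max(-23.23, 0) = 0, max(2.228, 0) = 2.228, max(15.51, 0) = 15.51, max(22.44, 0) = 22.44
Node uu (S = 46.29): V_uu = 1/1.07·[0.8545·0.0000 + 0.1455·2.2275] = 0.3028
Node ud (S = 24.15): V_ud = 1/1.07·[0.8545·2.2275 + 0.1455·15.5100] = 3.8874
Node dd (S = 12.6): V_dd = 1/1.07·[0.8545·15.5100 + 0.1455·22.4400] = 15.4374
Node u (S = 40.25): V_u = 1/1.07·[0.8545·0.3028 + 0.1455·3.8874] = 0.7703
Node d (S = 21): V_d = 1/1.07·[0.8545·3.8874 + 0.1455·15.4374] = 5.2032
Node 0 (S = 35): V_0 = 1/1.07·[0.8545·0.7703 + 0.1455·5.2032] = 1.3225

1.32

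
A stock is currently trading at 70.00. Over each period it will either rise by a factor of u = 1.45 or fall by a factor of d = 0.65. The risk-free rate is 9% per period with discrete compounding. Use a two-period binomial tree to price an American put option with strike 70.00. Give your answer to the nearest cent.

10.95

Risk-neutral probability p = (1 + 0.09 − 0.65)/(1.45 − 0.65) = 0.4400/0.8000 = 0.5500
Terminal stock prices: S_uu = 147.2, S_ud = 65.98, S_dd = 29.58
Terminal payoffs (K − S): max(-77.18, 0) = 0, max(4.025, 0) = 4.025, max(40.42, 0) = 40.42
Node u (S = 101.5): continuation = 1/1.09·[0.5500·0.0000 + 0.4500·4.0250] = 1.6617; exercise value = 0.0000 ≤ continuation, so V_u = 1.6617
Node d (S = 45.5): continuation = 1/1.09·[0.5500·4.0250 + 0.4500·40.4250] = 18.7202; exercise value = 24.5000 > continuation, so V_d = 24.5000 (exercise)
Node 0 (S = 70): continuation = 1/1.09·[0.5500·1.6617 + 0.4500·24.5000] = 10.9531; exercise value = 0.0000 ≤ continuation, so V_0 = 10.9531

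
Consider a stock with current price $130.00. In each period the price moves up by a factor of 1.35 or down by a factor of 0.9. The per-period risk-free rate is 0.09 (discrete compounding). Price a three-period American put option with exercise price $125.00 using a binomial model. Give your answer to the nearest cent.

Risk-neutral probability p = (1 + 0.09 − 0.9)/(1.35 − 0.9) = 0.1900/0.4500 = 0.4222
Terminal stock prices: S_uuu = 319.8, S_uud = 213.2, S_udd = 142.2, S_ddd = 94.77
Terminal payoffs (K − S): max(-194.8, 0) = 0, max(-88.23, 0) = 0, max(-17.16, 0) = 0, max(30.23, 0) = 30.23
Node uu (S = 236.9): continuation = 1/1.09·[0.4222·0.0000 + 0.5778·0.0000] = 0.0000; exercise value = 0.0000 ≤ continuation, so V_uu = 0.0000
Node ud (S = 158): continuation = 1/1.09·[0.4222·0.0000 + 0.5778·0.0000] = 0.0000; exercise value = 0.0000 ≤ continuation, so V_ud = 0.0000
Node dd (S = 105.3): continuation = 1/1.09·[0.4222·0.0000 + 0.5778·30.2300] = 16.0241; exercise value = 19.7000 > continuation, so V_dd = 19.7000 (exercise)
Node u (S = 175.5): continuation = 1/1.09·[0.4222·0.0000 + 0.5778·0.0000] = 0.0000; exercise value = 0.0000 ≤ continuation, so V_u = 0.0000
Node d (S = 117): continuation = 1/1.09·[0.4222·0.0000 + 0.5778·19.7000] = 10.4424; exercise value = 8.0000 ≤ continuation, so V_d = 10.4424
Node 0 (S = 130): continuation = 1/1.09·[0.4222·0.0000 + 0.5778·10.4424] = 5.5352; exercise value = 0.0000 ≤ continuation, so V_0 = 5.5352

$5.54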